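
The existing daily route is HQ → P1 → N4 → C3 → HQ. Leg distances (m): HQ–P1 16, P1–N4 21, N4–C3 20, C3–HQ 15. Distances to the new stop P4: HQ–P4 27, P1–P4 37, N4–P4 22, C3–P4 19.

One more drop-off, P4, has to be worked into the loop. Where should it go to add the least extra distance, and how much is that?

+21 m — insert P4 between N4 and C3.

Insertion cost between consecutive stops i–j is d(i,P4) + d(P4,j) − d(i,j):
  between HQ and P1: 27 + 37 − 16 = 48
  between P1 and N4: 37 + 22 − 21 = 38
  between N4 and C3: 22 + 19 − 20 = 21
  between C3 and HQ: 19 + 27 − 15 = 31
Cheapest insertion is between N4 and C3, adding 21.
New total = 72 + 21 = 93.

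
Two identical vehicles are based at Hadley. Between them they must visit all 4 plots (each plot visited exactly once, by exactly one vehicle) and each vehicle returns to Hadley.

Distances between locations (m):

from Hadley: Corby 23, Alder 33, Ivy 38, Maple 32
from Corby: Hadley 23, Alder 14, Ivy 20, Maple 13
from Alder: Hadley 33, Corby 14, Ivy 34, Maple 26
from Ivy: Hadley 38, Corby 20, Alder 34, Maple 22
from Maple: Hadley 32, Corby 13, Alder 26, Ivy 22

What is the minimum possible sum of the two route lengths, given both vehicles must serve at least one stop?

There are 2^3 − 1 = 7 ways to divide the 4 stops into two non-empty groups. For each, the best each vehicle can do is its own shortest tour through its group:
  {Corby} + {Alder, Ivy, Maple}: 46 + 119 = 165
  {Alder} + {Corby, Ivy, Maple}: 66 + 96 = 162
  {Corby, Alder} + {Ivy, Maple}: 70 + 92 = 162
  {Ivy} + {Corby, Alder, Maple}: 76 + 92 = 168
  {Corby, Ivy} + {Alder, Maple}: 81 + 91 = 172
  {Alder, Ivy} + {Corby, Maple}: 105 + 68 = 173
  … (7 splits in total)
Best: vehicle 1 Hadley → Alder → Hadley = 66; vehicle 2 Hadley → Corby → Maple → Ivy → Hadley = 96; combined 162.

162 m — the smallest possible combined total.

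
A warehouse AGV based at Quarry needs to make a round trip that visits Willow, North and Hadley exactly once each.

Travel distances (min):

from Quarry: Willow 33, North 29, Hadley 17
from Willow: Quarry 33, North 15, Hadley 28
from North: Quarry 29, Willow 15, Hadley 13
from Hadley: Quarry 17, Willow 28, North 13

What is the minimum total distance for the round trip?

There are 3 distinct closed tours to check (reversals are equivalent).
Quarry → Willow → North → Hadley → Quarry: 33+15+13+17 = 78
Quarry → Willow → Hadley → North → Quarry: 33+28+13+29 = 103
Quarry → North → Willow → Hadley → Quarry: 29+15+28+17 = 89
The minimum is 78.
One optimal route: Quarry → Willow → North → Hadley → Quarry (or its reverse).

78 min — the shortest possible round trip.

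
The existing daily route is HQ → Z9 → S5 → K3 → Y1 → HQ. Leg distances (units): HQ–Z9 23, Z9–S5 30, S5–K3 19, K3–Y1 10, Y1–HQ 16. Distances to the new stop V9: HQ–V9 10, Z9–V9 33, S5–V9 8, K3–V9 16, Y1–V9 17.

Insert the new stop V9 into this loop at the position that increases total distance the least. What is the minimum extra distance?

Insertion cost between consecutive stops i–j is d(i,V9) + d(V9,j) − d(i,j):
  between HQ and Z9: 10 + 33 − 23 = 20
  between Z9 and S5: 33 + 8 − 30 = 11
  between S5 and K3: 8 + 16 − 19 = 5
  between K3 and Y1: 16 + 17 − 10 = 23
  between Y1 and HQ: 17 + 10 − 16 = 11
Cheapest insertion is between S5 and K3, adding 5.
New total = 98 + 5 = 103.

+5 — insert V9 between S5 and K3.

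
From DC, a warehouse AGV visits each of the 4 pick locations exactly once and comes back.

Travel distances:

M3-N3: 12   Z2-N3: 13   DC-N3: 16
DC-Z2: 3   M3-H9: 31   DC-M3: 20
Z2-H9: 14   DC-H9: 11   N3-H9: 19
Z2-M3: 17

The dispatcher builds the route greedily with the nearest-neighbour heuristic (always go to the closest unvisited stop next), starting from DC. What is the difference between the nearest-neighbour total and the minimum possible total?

From DC: Z2=3, H9=11, N3=16, M3=20 → choose Z2 (3).
From Z2: N3=13, H9=14, M3=17 → choose N3 (13).
From N3: M3=12, H9=19 → choose M3 (12).
From M3: H9=31 → choose H9 (31).
NN route DC → Z2 → N3 → M3 → H9 → DC costs 70.
Optimal: DC → Z2 → M3 → N3 → H9 → DC costs 62 (by enumerating all 12 distinct tours).
Excess = 70 − 62 = 8.

Excess over optimum: 8.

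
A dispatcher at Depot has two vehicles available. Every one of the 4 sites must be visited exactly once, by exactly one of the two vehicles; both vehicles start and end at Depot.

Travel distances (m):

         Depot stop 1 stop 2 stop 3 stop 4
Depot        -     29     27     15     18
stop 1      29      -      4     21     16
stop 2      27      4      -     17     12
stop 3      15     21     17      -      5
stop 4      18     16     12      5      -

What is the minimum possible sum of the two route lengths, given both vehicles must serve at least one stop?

Try each way of splitting the stops between the two vehicles (each non-empty) and, for each split, find the best tour for each vehicle:
  {stop 1} + {stop 2, stop 3, stop 4}: 58 + 59 = 117
  {stop 2} + {stop 1, stop 3, stop 4}: 54 + 65 = 119
  {stop 1, stop 2} + {stop 3, stop 4}: 60 + 38 = 98
  {stop 3} + {stop 1, stop 2, stop 4}: 30 + 63 = 93
  {stop 1, stop 3} + {stop 2, stop 4}: 65 + 57 = 122
  {stop 2, stop 3} + {stop 1, stop 4}: 59 + 63 = 122
  … (7 splits in total)
Best: vehicle 1 Depot → stop 3 → Depot = 30; vehicle 2 Depot → stop 1 → stop 2 → stop 4 → Depot = 63; combined 93.

93 m — the smallest possible combined total.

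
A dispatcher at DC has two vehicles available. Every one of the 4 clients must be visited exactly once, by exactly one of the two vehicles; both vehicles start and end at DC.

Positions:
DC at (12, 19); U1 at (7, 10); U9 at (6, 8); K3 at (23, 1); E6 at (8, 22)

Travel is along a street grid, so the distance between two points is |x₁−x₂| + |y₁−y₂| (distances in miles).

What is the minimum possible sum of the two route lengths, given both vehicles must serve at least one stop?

Check every non-empty split of the stops between the two vehicles; for each half take its own optimal tour:
  {U1} + {U9, K3, E6}: 28 + 76 = 104
  {U9} + {U1, K3, E6}: 34 + 74 = 108
  {U1, U9} + {K3, E6}: 34 + 72 = 106
  {K3} + {U1, U9, E6}: 58 + 40 = 98
  {U1, K3} + {U9, E6}: 68 + 40 = 108
  {U9, K3} + {U1, E6}: 70 + 34 = 104
  … (7 splits in total)
  {U1, U9, K3} + {E6}: 70 + 14 = 84  ← best
Best: vehicle 1 DC → U1 → U9 → K3 → DC = 70; vehicle 2 DC → E6 → DC = 14; combined 84.

84 miles — the smallest possible combined total.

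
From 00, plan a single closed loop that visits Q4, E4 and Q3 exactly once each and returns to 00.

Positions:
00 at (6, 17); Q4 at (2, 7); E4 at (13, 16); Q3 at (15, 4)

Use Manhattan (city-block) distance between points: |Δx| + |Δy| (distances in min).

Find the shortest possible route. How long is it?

52 min — the shortest possible round trip.

There are 3 distinct closed tours to check (reversals are equivalent).
00→Q4→E4→Q3→00: 14+20+14+22 = 70
00→Q4→Q3→E4→00: 14+16+14+8 = 52
00→E4→Q4→Q3→00: 8+20+16+22 = 66
The minimum is 52.
One optimal route: 00 → Q4 → Q3 → E4 → 00 (or its reverse).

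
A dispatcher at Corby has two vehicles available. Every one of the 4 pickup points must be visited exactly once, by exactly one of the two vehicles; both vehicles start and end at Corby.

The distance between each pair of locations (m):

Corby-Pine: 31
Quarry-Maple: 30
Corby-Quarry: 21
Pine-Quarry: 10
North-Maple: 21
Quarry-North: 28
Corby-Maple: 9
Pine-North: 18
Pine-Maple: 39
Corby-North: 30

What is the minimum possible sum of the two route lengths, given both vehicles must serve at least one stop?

There are 2^3 − 1 = 7 ways to divide the 4 stops into two non-empty groups. For each, the best each vehicle can do is its own shortest tour through its group:
  {Pine} + {Quarry, North, Maple}: 62 + 79 = 141
  {Quarry} + {Pine, North, Maple}: 42 + 79 = 121
  {Pine, Quarry} + {North, Maple}: 62 + 60 = 122
  {North} + {Pine, Quarry, Maple}: 60 + 79 = 139
  {Pine, North} + {Quarry, Maple}: 79 + 60 = 139
  {Quarry, North} + {Pine, Maple}: 79 + 79 = 158
  … (7 splits in total)
  {Pine, Quarry, North} + {Maple}: 79 + 18 = 97  ← best
Best: vehicle 1 Corby → Quarry → Pine → North → Corby = 79; vehicle 2 Corby → Maple → Corby = 18; combined 97.

Minimum combined distance: 97 m.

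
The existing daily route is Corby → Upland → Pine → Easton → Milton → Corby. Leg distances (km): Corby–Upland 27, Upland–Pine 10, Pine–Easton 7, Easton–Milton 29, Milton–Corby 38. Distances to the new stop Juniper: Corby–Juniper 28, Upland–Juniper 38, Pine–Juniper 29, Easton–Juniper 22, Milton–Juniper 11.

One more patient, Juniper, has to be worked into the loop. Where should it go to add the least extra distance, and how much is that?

+1 km — insert Juniper between Milton and Corby.

Insertion cost between consecutive stops i–j is d(i,Juniper) + d(Juniper,j) − d(i,j):
  between Corby and Upland: 28 + 38 − 27 = 39
  between Upland and Pine: 38 + 29 − 10 = 57
  between Pine and Easton: 29 + 22 − 7 = 44
  between Easton and Milton: 22 + 11 − 29 = 4
  between Milton and Corby: 11 + 28 − 38 = 1
Cheapest insertion is between Milton and Corby, adding 1.
New total = 111 + 1 = 112.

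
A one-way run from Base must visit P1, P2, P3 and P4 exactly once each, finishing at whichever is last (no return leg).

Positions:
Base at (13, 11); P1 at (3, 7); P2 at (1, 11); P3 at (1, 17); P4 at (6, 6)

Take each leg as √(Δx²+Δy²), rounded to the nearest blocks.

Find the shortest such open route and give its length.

22 blocks — the minimum one-way total.

There are 4! = 24 possible orderings.
Base→P1→P2→P3→P4: 11+4+6+12 = 33
Base→P1→P2→P4→P3: 11+4+7+12 = 34
Base→P1→P3→P2→P4: 11+10+6+7 = 34
Base→P1→P3→P4→P2: 11+10+12+7 = 40
Base→P1→P4→P2→P3: 11+3+7+6 = 27
Base→P1→P4→P3→P2: 11+3+12+6 = 32
Base→P2→P1→P3→P4: 12+4+10+12 = 38
Base→P2→P1→P4→P3: 12+4+3+12 = 31
Base→P2→P3→P1→P4: 12+6+10+3 = 31
Base→P2→P3→P4→P1: 12+6+12+3 = 33
Base→P2→P4→P1→P3: 12+7+3+10 = 32
Base→P2→P4→P3→P1: 12+7+12+10 = 41
Base→P3→P1→P2→P4: 13+10+4+7 = 34
Base→P3→P1→P4→P2: 13+10+3+7 = 33
… (10 more)
Base→P4→P1→P2→P3: 9+3+4+6 = 22  ← best
The minimum is 22.
One shortest path: Base → P4 → P1 → P2 → P3.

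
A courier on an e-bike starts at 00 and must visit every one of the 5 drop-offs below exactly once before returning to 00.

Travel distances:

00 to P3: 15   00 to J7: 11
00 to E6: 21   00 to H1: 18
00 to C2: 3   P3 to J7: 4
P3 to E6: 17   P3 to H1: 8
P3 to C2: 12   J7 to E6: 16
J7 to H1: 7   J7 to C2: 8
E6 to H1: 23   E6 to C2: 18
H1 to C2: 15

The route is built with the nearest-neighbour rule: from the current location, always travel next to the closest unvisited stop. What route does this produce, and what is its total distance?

Total distance 67 via the nearest-neighbour route 00 → C2 → J7 → P3 → H1 → E6 → 00.

At 00 the remaining stops are C2 3, J7 11, P3 15, H1 18, E6 21; go to C2.
At C2 the remaining stops are J7 8, P3 12, H1 15, E6 18; go to J7.
At J7 the remaining stops are P3 4, H1 7, E6 16; go to P3.
At P3 the remaining stops are H1 8, E6 17; go to H1.
At H1 the remaining stops are E6 23; go to E6.
Return E6→00: 21.
Total = 3 + 8 + 4 + 8 + 23 + 21 = 67.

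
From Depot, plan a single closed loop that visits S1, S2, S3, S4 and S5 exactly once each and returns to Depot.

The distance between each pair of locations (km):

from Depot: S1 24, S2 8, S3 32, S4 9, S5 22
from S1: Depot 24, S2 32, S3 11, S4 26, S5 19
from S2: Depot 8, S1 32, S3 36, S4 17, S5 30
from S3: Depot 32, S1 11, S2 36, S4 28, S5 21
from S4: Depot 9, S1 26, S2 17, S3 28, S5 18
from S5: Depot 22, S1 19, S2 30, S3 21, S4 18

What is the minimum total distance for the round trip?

99 km — the shortest possible round trip.

With 5 stops there are 5!/2 = 60 distinct round trips (a route and its reverse cost the same).
Depot → S1 → S2 → S3 → S4 → S5 → Depot: 24+32+36+28+18+22 = 160
Depot → S1 → S2 → S3 → S5 → S4 → Depot: 24+32+36+21+18+9 = 140
Depot → S1 → S2 → S4 → S3 → S5 → Depot: 24+32+17+28+21+22 = 144
Depot → S1 → S2 → S4 → S5 → S3 → Depot: 24+32+17+18+21+32 = 144
Depot → S1 → S2 → S5 → S3 → S4 → Depot: 24+32+30+21+28+9 = 144
Depot → S1 → S2 → S5 → S4 → S3 → Depot: 24+32+30+18+28+32 = 164
Depot → S1 → S3 → S2 → S4 → S5 → Depot: 24+11+36+17+18+22 = 128
Depot → S1 → S3 → S2 → S5 → S4 → Depot: 24+11+36+30+18+9 = 128
Depot → S1 → S3 → S4 → S2 → S5 → Depot: 24+11+28+17+30+22 = 132
Depot → S1 → S3 → S4 → S5 → S2 → Depot: 24+11+28+18+30+8 = 119
Depot → S1 → S3 → S5 → S2 → S4 → Depot: 24+11+21+30+17+9 = 112
Depot → S1 → S3 → S5 → S4 → S2 → Depot: 24+11+21+18+17+8 = 99
Depot → S1 → S4 → S2 → S3 → S5 → Depot: 24+26+17+36+21+22 = 146
Depot → S1 → S4 → S2 → S5 → S3 → Depot: 24+26+17+30+21+32 = 150
… (46 more)
The minimum is 99.
One optimal route: Depot → S1 → S3 → S5 → S4 → S2 → Depot (or its reverse).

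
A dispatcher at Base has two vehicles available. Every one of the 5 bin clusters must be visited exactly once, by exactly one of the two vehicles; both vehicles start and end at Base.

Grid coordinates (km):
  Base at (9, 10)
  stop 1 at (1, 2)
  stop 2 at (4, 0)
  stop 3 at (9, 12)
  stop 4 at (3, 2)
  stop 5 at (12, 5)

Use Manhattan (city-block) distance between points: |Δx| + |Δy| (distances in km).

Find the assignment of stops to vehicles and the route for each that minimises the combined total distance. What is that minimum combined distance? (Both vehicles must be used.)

Minimum combined distance: 46 km.

There are 2^4 − 1 = 15 ways to divide the 5 stops into two non-empty groups. For each, the best each vehicle can do is its own shortest tour through its group:
  {stop 1} + {stop 2, stop 3, stop 4, stop 5}: 32 + 42 = 74
  {stop 2} + {stop 1, stop 3, stop 4, stop 5}: 30 + 42 = 72
  {stop 1, stop 2} + {stop 3, stop 4, stop 5}: 36 + 38 = 74
  {stop 3} + {stop 1, stop 2, stop 4, stop 5}: 4 + 42 = 46
  {stop 1, stop 3} + {stop 2, stop 4, stop 5}: 36 + 38 = 74
  {stop 2, stop 3} + {stop 1, stop 4, stop 5}: 34 + 38 = 72
  … (15 splits in total)
Best: vehicle 1 Base → stop 3 → Base = 4; vehicle 2 Base → stop 1 → stop 4 → stop 2 → stop 5 → Base = 42; combined 46.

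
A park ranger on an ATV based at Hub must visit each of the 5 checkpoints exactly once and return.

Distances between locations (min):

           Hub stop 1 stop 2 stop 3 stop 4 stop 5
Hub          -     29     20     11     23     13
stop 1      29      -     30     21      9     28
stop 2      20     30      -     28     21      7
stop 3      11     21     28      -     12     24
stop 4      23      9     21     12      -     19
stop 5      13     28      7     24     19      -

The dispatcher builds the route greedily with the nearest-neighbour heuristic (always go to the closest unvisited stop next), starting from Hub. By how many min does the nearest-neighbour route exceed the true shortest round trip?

5 min longer than the optimal tour.

From Hub: stop 3=11, stop 5=13, stop 2=20, stop 4=23, stop 1=29 → choose stop 3 (11).
From stop 3: stop 4=12, stop 1=21, stop 5=24, stop 2=28 → choose stop 4 (12).
From stop 4: stop 1=9, stop 5=19, stop 2=21 → choose stop 1 (9).
From stop 1: stop 5=28, stop 2=30 → choose stop 5 (28).
From stop 5: stop 2=7 → choose stop 2 (7).
NN route Hub → stop 3 → stop 4 → stop 1 → stop 5 → stop 2 → Hub costs 87.
Optimal: Hub → stop 3 → stop 1 → stop 4 → stop 2 → stop 5 → Hub costs 82 (by enumerating all 60 distinct tours).
Excess = 87 − 82 = 5.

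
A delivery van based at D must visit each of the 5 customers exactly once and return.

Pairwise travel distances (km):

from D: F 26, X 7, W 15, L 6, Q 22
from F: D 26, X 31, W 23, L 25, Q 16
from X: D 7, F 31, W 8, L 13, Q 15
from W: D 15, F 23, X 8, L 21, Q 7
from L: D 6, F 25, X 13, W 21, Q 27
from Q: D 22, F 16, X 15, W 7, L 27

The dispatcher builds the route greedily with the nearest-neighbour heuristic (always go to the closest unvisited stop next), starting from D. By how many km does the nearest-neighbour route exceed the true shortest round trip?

Excess over optimum: 7 km.

D: L=6, X=7, W=15, Q=22, F=26 ⇒ L
L: X=13, W=21, F=25, Q=27 ⇒ X
X: W=8, Q=15, F=31 ⇒ W
W: Q=7, F=23 ⇒ Q
Q: F=16 ⇒ F
NN route D → L → X → W → Q → F → D costs 76.
Optimal: D → X → W → Q → F → L → D costs 69 (by enumerating all 60 distinct tours).
Excess = 76 − 69 = 7.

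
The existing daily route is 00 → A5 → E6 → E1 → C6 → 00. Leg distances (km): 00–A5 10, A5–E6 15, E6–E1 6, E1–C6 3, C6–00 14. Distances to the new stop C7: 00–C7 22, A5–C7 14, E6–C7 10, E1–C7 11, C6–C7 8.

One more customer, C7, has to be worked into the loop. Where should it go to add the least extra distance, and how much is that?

+9 km — insert C7 between A5 and E6.

Insertion cost between consecutive stops i–j is d(i,C7) + d(C7,j) − d(i,j):
  between 00 and A5: 22 + 14 − 10 = 26
  between A5 and E6: 14 + 10 − 15 = 9
  between E6 and E1: 10 + 11 − 6 = 15
  between E1 and C6: 11 + 8 − 3 = 16
  between C6 and 00: 8 + 22 − 14 = 16
Cheapest insertion is between A5 and E6, adding 9.
New total = 48 + 9 = 57.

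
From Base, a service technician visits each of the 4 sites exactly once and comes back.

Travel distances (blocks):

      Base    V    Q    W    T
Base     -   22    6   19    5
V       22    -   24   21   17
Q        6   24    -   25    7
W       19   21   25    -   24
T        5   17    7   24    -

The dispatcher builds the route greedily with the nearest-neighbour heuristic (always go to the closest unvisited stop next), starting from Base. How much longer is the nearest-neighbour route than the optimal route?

The nearest-neighbour route is 6 blocks longer than optimal.

Base: T=5, Q=6, W=19, V=22 ⇒ T
T: Q=7, V=17, W=24 ⇒ Q
Q: V=24, W=25 ⇒ V
V: W=21 ⇒ W
NN route Base → T → Q → V → W → Base costs 76.
Optimal: Base → Q → T → V → W → Base costs 70 (by enumerating all 12 distinct tours).
Excess = 76 − 70 = 6.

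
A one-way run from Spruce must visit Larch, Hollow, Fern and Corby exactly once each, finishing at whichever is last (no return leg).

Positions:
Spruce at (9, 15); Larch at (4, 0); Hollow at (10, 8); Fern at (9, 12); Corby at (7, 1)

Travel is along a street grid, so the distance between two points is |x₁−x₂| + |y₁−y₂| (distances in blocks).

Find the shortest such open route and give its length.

Minimum one-way distance = 22 blocks.

There are 4! = 24 possible orderings.
Spruce→Larch→Hollow→Fern→Corby: 20+14+5+13 = 52
Spruce→Larch→Hollow→Corby→Fern: 20+14+10+13 = 57
Spruce→Larch→Fern→Hollow→Corby: 20+17+5+10 = 52
Spruce→Larch→Fern→Corby→Hollow: 20+17+13+10 = 60
Spruce→Larch→Corby→Hollow→Fern: 20+4+10+5 = 39
Spruce→Larch→Corby→Fern→Hollow: 20+4+13+5 = 42
Spruce→Hollow→Larch→Fern→Corby: 8+14+17+13 = 52
Spruce→Hollow→Larch→Corby→Fern: 8+14+4+13 = 39
Spruce→Hollow→Fern→Larch→Corby: 8+5+17+4 = 34
Spruce→Hollow→Fern→Corby→Larch: 8+5+13+4 = 30
Spruce→Hollow→Corby→Larch→Fern: 8+10+4+17 = 39
Spruce→Hollow→Corby→Fern→Larch: 8+10+13+17 = 48
Spruce→Fern→Larch→Hollow→Corby: 3+17+14+10 = 44
Spruce→Fern→Larch→Corby→Hollow: 3+17+4+10 = 34
… (10 more)
Spruce→Fern→Hollow→Corby→Larch: 3+5+10+4 = 22  ← best
The minimum is 22.
One shortest path: Spruce → Fern → Hollow → Corby → Larch.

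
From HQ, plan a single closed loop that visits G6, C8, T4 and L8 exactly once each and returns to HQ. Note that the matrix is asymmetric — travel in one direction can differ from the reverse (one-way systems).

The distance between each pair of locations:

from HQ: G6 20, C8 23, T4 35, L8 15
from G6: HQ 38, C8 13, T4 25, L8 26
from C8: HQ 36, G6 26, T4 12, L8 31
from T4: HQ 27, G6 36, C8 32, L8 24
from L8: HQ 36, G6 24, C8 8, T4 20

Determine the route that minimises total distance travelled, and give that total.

91 — the shortest possible round trip.

HQ - G6 - C8 - T4 - L8 - HQ: 20+13+12+24+36 = 105
HQ - G6 - C8 - L8 - T4 - HQ: 20+13+31+20+27 = 111
HQ - G6 - T4 - C8 - L8 - HQ: 20+25+32+31+36 = 144
HQ - G6 - T4 - L8 - C8 - HQ: 20+25+24+8+36 = 113
HQ - G6 - L8 - C8 - T4 - HQ: 20+26+8+12+27 = 93
HQ - G6 - L8 - T4 - C8 - HQ: 20+26+20+32+36 = 134
HQ - C8 - G6 - T4 - L8 - HQ: 23+26+25+24+36 = 134
HQ - C8 - G6 - L8 - T4 - HQ: 23+26+26+20+27 = 122
HQ - C8 - T4 - G6 - L8 - HQ: 23+12+36+26+36 = 133
HQ - C8 - T4 - L8 - G6 - HQ: 23+12+24+24+38 = 121
HQ - C8 - L8 - G6 - T4 - HQ: 23+31+24+25+27 = 130
HQ - C8 - L8 - T4 - G6 - HQ: 23+31+20+36+38 = 148
HQ - T4 - G6 - C8 - L8 - HQ: 35+36+13+31+36 = 151
HQ - T4 - G6 - L8 - C8 - HQ: 35+36+26+8+36 = 141
… (10 more)
HQ - L8 - G6 - C8 - T4 - HQ: 15+24+13+12+27 = 91  ← best
The minimum is 91.
One optimal route: HQ → L8 → G6 → C8 → T4 → HQ.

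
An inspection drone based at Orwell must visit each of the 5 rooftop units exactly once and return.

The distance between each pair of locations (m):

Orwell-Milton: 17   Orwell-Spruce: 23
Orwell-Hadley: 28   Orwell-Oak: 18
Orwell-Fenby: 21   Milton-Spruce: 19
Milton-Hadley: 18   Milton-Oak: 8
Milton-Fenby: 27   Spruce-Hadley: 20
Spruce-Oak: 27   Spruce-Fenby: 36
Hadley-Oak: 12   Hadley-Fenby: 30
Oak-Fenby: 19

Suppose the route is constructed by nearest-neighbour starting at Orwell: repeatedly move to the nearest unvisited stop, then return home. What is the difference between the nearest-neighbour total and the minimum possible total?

From Orwell: Milton=17, Oak=18, Fenby=21, Spruce=23, Hadley=28 → choose Milton (17).
From Milton: Oak=8, Hadley=18, Spruce=19, Fenby=27 → choose Oak (8).
From Oak: Hadley=12, Fenby=19, Spruce=27 → choose Hadley (12).
From Hadley: Spruce=20, Fenby=30 → choose Spruce (20).
From Spruce: Fenby=36 → choose Fenby (36).
NN route Orwell → Milton → Oak → Hadley → Spruce → Fenby → Orwell costs 114.
Optimal: Orwell → Milton → Spruce → Hadley → Oak → Fenby → Orwell costs 108 (by enumerating all 60 distinct tours).
Excess = 114 − 108 = 6.

6 m longer than the optimal tour.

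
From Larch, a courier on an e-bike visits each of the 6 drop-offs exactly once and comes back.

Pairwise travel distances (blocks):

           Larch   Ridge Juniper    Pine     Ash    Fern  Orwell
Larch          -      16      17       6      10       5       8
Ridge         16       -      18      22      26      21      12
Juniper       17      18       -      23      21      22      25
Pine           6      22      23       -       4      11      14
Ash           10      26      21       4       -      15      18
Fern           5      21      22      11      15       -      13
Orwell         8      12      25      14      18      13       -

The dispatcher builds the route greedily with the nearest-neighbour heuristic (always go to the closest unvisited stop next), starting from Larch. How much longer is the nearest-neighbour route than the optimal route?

Excess over optimum: 6 blocks.

From Larch: Fern=5, Pine=6, Orwell=8, Ash=10, Ridge=16, Juniper=17 → choose Fern (5).
From Fern: Pine=11, Orwell=13, Ash=15, Ridge=21, Juniper=22 → choose Pine (11).
From Pine: Ash=4, Orwell=14, Ridge=22, Juniper=23 → choose Ash (4).
From Ash: Orwell=18, Juniper=21, Ridge=26 → choose Orwell (18).
From Orwell: Ridge=12, Juniper=25 → choose Ridge (12).
From Ridge: Juniper=18 → choose Juniper (18).
NN route Larch → Fern → Pine → Ash → Orwell → Ridge → Juniper → Larch costs 85.
Optimal: Larch → Pine → Ash → Juniper → Ridge → Orwell → Fern → Larch costs 79 (by enumerating all 360 distinct tours).
Excess = 85 − 79 = 6.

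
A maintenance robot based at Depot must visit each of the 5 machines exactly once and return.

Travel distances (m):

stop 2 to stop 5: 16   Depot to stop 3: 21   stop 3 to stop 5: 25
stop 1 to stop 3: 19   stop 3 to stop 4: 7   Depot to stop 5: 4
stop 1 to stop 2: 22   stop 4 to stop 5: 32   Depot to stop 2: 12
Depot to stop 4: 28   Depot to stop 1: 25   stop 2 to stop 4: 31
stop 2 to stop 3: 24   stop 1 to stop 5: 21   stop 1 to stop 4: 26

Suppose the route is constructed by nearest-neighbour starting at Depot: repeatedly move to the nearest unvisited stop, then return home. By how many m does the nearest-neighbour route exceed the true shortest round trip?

Depot: stop 5=4, stop 2=12, stop 3=21, stop 1=25, stop 4=28 ⇒ stop 5
stop 5: stop 2=16, stop 1=21, stop 3=25, stop 4=32 ⇒ stop 2
stop 2: stop 1=22, stop 3=24, stop 4=31 ⇒ stop 1
stop 1: stop 3=19, stop 4=26 ⇒ stop 3
stop 3: stop 4=7 ⇒ stop 4
NN route Depot → stop 5 → stop 2 → stop 1 → stop 3 → stop 4 → Depot costs 96.
Optimal: Depot → stop 2 → stop 3 → stop 4 → stop 1 → stop 5 → Depot costs 94 (by enumerating all 60 distinct tours).
Excess = 96 − 94 = 2.

The nearest-neighbour route is 2 m longer than optimal.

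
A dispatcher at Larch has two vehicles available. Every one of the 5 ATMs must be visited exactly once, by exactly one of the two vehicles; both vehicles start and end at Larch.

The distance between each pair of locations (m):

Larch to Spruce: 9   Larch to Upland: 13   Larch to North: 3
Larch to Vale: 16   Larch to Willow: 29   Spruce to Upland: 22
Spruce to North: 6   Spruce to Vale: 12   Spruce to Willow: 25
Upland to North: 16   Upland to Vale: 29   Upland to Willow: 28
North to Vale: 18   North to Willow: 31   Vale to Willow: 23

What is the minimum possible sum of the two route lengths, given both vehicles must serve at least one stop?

Minimum combined distance: 91 m.

There are 2^4 − 1 = 15 ways to divide the 5 stops into two non-empty groups. For each, the best each vehicle can do is its own shortest tour through its group:
  {Spruce} + {Upland, North, Vale, Willow}: 18 + 85 = 103
  {Upland} + {Spruce, North, Vale, Willow}: 26 + 73 = 99
  {Spruce, Upland} + {North, Vale, Willow}: 44 + 73 = 117
  {North} + {Spruce, Upland, Vale, Willow}: 6 + 85 = 91
  {Spruce, North} + {Upland, Vale, Willow}: 18 + 80 = 98
  {Upland, North} + {Spruce, Vale, Willow}: 32 + 73 = 105
  … (15 splits in total)
Best: vehicle 1 Larch → North → Larch = 6; vehicle 2 Larch → Spruce → Vale → Willow → Upland → Larch = 85; combined 91.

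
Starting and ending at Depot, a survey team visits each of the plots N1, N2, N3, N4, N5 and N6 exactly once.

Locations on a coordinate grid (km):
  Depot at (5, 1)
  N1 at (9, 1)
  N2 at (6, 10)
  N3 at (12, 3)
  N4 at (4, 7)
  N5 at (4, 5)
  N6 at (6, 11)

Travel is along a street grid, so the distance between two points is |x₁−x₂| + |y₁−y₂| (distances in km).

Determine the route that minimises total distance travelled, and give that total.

Shortest round trip = 36 km.

With 6 stops there are 6!/2 = 360 distinct round trips (a route and its reverse cost the same).
Depot→N1→N2→N3→N4→N5→N6→Depot: 4+12+13+12+2+8+11 = 62
Depot→N1→N2→N3→N4→N6→N5→Depot: 4+12+13+12+6+8+5 = 60
Depot→N1→N2→N3→N5→N4→N6→Depot: 4+12+13+10+2+6+11 = 58
Depot→N1→N2→N3→N5→N6→N4→Depot: 4+12+13+10+8+6+7 = 60
Depot→N1→N2→N3→N6→N4→N5→Depot: 4+12+13+14+6+2+5 = 56
Depot→N1→N2→N3→N6→N5→N4→Depot: 4+12+13+14+8+2+7 = 60
Depot→N1→N2→N4→N3→N5→N6→Depot: 4+12+5+12+10+8+11 = 62
Depot→N1→N2→N4→N3→N6→N5→Depot: 4+12+5+12+14+8+5 = 60
… (352 more)
Depot→N1→N3→N2→N6→N4→N5→Depot: 4+5+13+1+6+2+5 = 36  ← best
The minimum is 36.
One optimal route: Depot → N1 → N3 → N2 → N6 → N4 → N5 → Depot (or its reverse).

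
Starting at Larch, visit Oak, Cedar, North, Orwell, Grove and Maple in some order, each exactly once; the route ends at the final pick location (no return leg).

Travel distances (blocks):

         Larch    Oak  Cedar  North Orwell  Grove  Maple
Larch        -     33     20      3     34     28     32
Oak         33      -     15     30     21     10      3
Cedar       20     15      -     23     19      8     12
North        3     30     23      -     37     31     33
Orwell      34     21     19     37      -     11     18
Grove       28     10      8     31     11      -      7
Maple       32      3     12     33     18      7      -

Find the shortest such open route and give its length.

Minimum one-way distance = 62 blocks.

There are 6! = 720 possible orderings.
Larch→Oak→Cedar→North→Orwell→Grove→Maple: 33+15+23+37+11+7 = 126
Larch→Oak→Cedar→North→Orwell→Maple→Grove: 33+15+23+37+18+7 = 133
Larch→Oak→Cedar→North→Grove→Orwell→Maple: 33+15+23+31+11+18 = 131
Larch→Oak→Cedar→North→Grove→Maple→Orwell: 33+15+23+31+7+18 = 127
Larch→Oak→Cedar→North→Maple→Orwell→Grove: 33+15+23+33+18+11 = 133
Larch→Oak→Cedar→North→Maple→Grove→Orwell: 33+15+23+33+7+11 = 122
Larch→Oak→Cedar→Orwell→North→Grove→Maple: 33+15+19+37+31+7 = 142
Larch→Oak→Cedar→Orwell→North→Maple→Grove: 33+15+19+37+33+7 = 144
… (712 more)
Larch→North→Cedar→Oak→Maple→Grove→Orwell: 3+23+15+3+7+11 = 62  ← best
The minimum is 62.
One shortest path: Larch → North → Cedar → Oak → Maple → Grove → Orwell.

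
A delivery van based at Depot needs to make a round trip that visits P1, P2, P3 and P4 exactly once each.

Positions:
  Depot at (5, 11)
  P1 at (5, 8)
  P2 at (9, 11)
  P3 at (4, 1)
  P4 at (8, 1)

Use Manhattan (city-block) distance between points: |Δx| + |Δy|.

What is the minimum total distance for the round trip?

With 4 stops there are 4!/2 = 12 distinct round trips (a route and its reverse cost the same).
Depot → P1 → P2 → P3 → P4 → Depot: 3+7+15+4+13 = 42
Depot → P1 → P2 → P4 → P3 → Depot: 3+7+11+4+11 = 36
Depot → P1 → P3 → P2 → P4 → Depot: 3+8+15+11+13 = 50
Depot → P1 → P3 → P4 → P2 → Depot: 3+8+4+11+4 = 30
Depot → P1 → P4 → P2 → P3 → Depot: 3+10+11+15+11 = 50
Depot → P1 → P4 → P3 → P2 → Depot: 3+10+4+15+4 = 36
Depot → P2 → P1 → P3 → P4 → Depot: 4+7+8+4+13 = 36
Depot → P2 → P1 → P4 → P3 → Depot: 4+7+10+4+11 = 36
Depot → P2 → P3 → P1 → P4 → Depot: 4+15+8+10+13 = 50
Depot → P2 → P4 → P1 → P3 → Depot: 4+11+10+8+11 = 44
Depot → P3 → P1 → P2 → P4 → Depot: 11+8+7+11+13 = 50
Depot → P3 → P2 → P1 → P4 → Depot: 11+15+7+10+13 = 56
The minimum is 30.
One optimal route: Depot → P1 → P3 → P4 → P2 → Depot (or its reverse).

30 — the shortest possible round trip.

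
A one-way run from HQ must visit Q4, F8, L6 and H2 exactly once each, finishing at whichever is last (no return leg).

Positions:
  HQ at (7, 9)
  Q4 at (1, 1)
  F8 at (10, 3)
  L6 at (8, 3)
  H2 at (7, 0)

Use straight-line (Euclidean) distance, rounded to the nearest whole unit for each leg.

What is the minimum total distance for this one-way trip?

18 — the minimum one-way total.

There are 4! = 24 possible orderings.
HQ → Q4 → F8 → L6 → H2: 10+9+2+3 = 24
HQ → Q4 → F8 → H2 → L6: 10+9+4+3 = 26
HQ → Q4 → L6 → F8 → H2: 10+7+2+4 = 23
HQ → Q4 → L6 → H2 → F8: 10+7+3+4 = 24
HQ → Q4 → H2 → F8 → L6: 10+6+4+2 = 22
HQ → Q4 → H2 → L6 → F8: 10+6+3+2 = 21
HQ → F8 → Q4 → L6 → H2: 7+9+7+3 = 26
HQ → F8 → Q4 → H2 → L6: 7+9+6+3 = 25
HQ → F8 → L6 → Q4 → H2: 7+2+7+6 = 22
HQ → F8 → L6 → H2 → Q4: 7+2+3+6 = 18
HQ → F8 → H2 → Q4 → L6: 7+4+6+7 = 24
HQ → F8 → H2 → L6 → Q4: 7+4+3+7 = 21
HQ → L6 → Q4 → F8 → H2: 6+7+9+4 = 26
HQ → L6 → Q4 → H2 → F8: 6+7+6+4 = 23
… (10 more)
The minimum is 18.
One shortest path: HQ → F8 → L6 → H2 → Q4.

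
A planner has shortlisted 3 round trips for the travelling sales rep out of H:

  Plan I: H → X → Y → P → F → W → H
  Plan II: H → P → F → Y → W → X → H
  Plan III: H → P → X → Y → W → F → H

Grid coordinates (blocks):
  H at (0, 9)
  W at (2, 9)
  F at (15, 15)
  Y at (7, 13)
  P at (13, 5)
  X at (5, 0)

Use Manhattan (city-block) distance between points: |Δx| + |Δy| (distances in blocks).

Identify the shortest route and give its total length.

Plan I: 14 + 15 + 14 + 12 + 19 + 2 = 76
Plan II: 17 + 12 + 10 + 9 + 12 + 14 = 74
Plan III: 17 + 13 + 15 + 9 + 19 + 21 = 94

Shortest is Plan II, total 74 blocks.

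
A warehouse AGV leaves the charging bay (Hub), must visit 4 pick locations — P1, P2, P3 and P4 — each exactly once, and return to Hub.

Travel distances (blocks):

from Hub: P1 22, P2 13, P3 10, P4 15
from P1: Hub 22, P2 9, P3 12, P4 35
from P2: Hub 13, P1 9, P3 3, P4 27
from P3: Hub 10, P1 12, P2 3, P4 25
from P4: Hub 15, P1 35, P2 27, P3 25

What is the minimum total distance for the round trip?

Minimum total distance: 72 blocks.

With 4 stops there are 4!/2 = 12 distinct round trips (a route and its reverse cost the same).
Hub - P1 - P2 - P3 - P4 - Hub: 22+9+3+25+15 = 74
Hub - P1 - P2 - P4 - P3 - Hub: 22+9+27+25+10 = 93
Hub - P1 - P3 - P2 - P4 - Hub: 22+12+3+27+15 = 79
Hub - P1 - P3 - P4 - P2 - Hub: 22+12+25+27+13 = 99
Hub - P1 - P4 - P2 - P3 - Hub: 22+35+27+3+10 = 97
Hub - P1 - P4 - P3 - P2 - Hub: 22+35+25+3+13 = 98
Hub - P2 - P1 - P3 - P4 - Hub: 13+9+12+25+15 = 74
Hub - P2 - P1 - P4 - P3 - Hub: 13+9+35+25+10 = 92
Hub - P2 - P3 - P1 - P4 - Hub: 13+3+12+35+15 = 78
Hub - P2 - P4 - P1 - P3 - Hub: 13+27+35+12+10 = 97
Hub - P3 - P1 - P2 - P4 - Hub: 10+12+9+27+15 = 73
Hub - P3 - P2 - P1 - P4 - Hub: 10+3+9+35+15 = 72
The minimum is 72.
One optimal route: Hub → P3 → P2 → P1 → P4 → Hub (or its reverse).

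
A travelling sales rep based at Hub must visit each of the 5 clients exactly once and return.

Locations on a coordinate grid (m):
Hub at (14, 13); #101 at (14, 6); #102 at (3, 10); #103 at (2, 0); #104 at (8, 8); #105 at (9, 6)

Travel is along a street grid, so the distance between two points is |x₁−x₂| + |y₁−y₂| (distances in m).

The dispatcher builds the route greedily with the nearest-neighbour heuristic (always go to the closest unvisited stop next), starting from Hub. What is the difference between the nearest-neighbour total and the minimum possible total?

Hub: #101=7, #104=11, #105=12, #102=14, #103=25 ⇒ #101
#101: #105=5, #104=8, #102=15, #103=18 ⇒ #105
#105: #104=3, #102=10, #103=13 ⇒ #104
#104: #102=7, #103=14 ⇒ #102
#102: #103=11 ⇒ #103
NN route Hub → #101 → #105 → #104 → #102 → #103 → Hub costs 58.
Optimal: Hub → #101 → #105 → #103 → #102 → #104 → Hub costs 54 (by enumerating all 60 distinct tours).
Excess = 58 − 54 = 4.

The nearest-neighbour route is 4 m longer than optimal.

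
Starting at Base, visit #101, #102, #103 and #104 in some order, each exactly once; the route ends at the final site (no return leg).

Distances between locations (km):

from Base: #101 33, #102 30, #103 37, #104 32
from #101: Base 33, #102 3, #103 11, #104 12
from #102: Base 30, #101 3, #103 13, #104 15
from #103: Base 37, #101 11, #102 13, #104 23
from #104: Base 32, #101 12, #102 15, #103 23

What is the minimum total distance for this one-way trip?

60 km — the minimum one-way total.

There are 4! = 24 possible orderings.
Base → #101 → #102 → #103 → #104: 33+3+13+23 = 72
Base → #101 → #102 → #104 → #103: 33+3+15+23 = 74
Base → #101 → #103 → #102 → #104: 33+11+13+15 = 72
Base → #101 → #103 → #104 → #102: 33+11+23+15 = 82
Base → #101 → #104 → #102 → #103: 33+12+15+13 = 73
Base → #101 → #104 → #103 → #102: 33+12+23+13 = 81
Base → #102 → #101 → #103 → #104: 30+3+11+23 = 67
Base → #102 → #101 → #104 → #103: 30+3+12+23 = 68
Base → #102 → #103 → #101 → #104: 30+13+11+12 = 66
Base → #102 → #103 → #104 → #101: 30+13+23+12 = 78
Base → #102 → #104 → #101 → #103: 30+15+12+11 = 68
Base → #102 → #104 → #103 → #101: 30+15+23+11 = 79
Base → #103 → #101 → #102 → #104: 37+11+3+15 = 66
Base → #103 → #101 → #104 → #102: 37+11+12+15 = 75
… (10 more)
Base → #104 → #101 → #102 → #103: 32+12+3+13 = 60  ← best
The minimum is 60.
One shortest path: Base → #104 → #101 → #102 → #103.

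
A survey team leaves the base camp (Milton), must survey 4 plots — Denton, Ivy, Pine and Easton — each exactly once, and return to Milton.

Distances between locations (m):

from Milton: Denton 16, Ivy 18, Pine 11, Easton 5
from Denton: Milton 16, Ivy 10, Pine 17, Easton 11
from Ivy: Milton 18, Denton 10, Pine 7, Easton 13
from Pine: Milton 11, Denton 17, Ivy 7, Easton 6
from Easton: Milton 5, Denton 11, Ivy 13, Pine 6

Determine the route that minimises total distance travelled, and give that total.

With 4 stops there are 4!/2 = 12 distinct round trips (a route and its reverse cost the same).
Milton → Denton → Ivy → Pine → Easton → Milton: 16+10+7+6+5 = 44
Milton → Denton → Ivy → Easton → Pine → Milton: 16+10+13+6+11 = 56
Milton → Denton → Pine → Ivy → Easton → Milton: 16+17+7+13+5 = 58
Milton → Denton → Pine → Easton → Ivy → Milton: 16+17+6+13+18 = 70
Milton → Denton → Easton → Ivy → Pine → Milton: 16+11+13+7+11 = 58
Milton → Denton → Easton → Pine → Ivy → Milton: 16+11+6+7+18 = 58
Milton → Ivy → Denton → Pine → Easton → Milton: 18+10+17+6+5 = 56
Milton → Ivy → Denton → Easton → Pine → Milton: 18+10+11+6+11 = 56
Milton → Ivy → Pine → Denton → Easton → Milton: 18+7+17+11+5 = 58
Milton → Ivy → Easton → Denton → Pine → Milton: 18+13+11+17+11 = 70
Milton → Pine → Denton → Ivy → Easton → Milton: 11+17+10+13+5 = 56
Milton → Pine → Ivy → Denton → Easton → Milton: 11+7+10+11+5 = 44
The minimum is 44.
One optimal route: Milton → Denton → Ivy → Pine → Easton → Milton (or its reverse).

Minimum total distance: 44 m.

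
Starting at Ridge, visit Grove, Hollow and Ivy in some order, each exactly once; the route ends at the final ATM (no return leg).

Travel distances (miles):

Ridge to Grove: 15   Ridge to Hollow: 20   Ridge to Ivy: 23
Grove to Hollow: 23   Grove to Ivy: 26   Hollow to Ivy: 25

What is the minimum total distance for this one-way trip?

There are 3! = 6 possible orderings.
Ridge → Grove → Hollow → Ivy: 15+23+25 = 63
Ridge → Grove → Ivy → Hollow: 15+26+25 = 66
Ridge → Hollow → Grove → Ivy: 20+23+26 = 69
Ridge → Hollow → Ivy → Grove: 20+25+26 = 71
Ridge → Ivy → Grove → Hollow: 23+26+23 = 72
Ridge → Ivy → Hollow → Grove: 23+25+23 = 71
The minimum is 63.
One shortest path: Ridge → Grove → Hollow → Ivy.

63 miles — the minimum one-way total.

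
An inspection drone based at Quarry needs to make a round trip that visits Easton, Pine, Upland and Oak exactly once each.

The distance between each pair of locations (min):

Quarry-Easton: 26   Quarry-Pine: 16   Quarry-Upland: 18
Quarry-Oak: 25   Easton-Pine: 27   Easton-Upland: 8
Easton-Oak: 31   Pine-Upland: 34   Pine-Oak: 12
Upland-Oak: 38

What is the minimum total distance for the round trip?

Shortest round trip = 85 min.

With 4 stops there are 4!/2 = 12 distinct round trips (a route and its reverse cost the same).
Quarry → Easton → Pine → Upland → Oak → Quarry: 26+27+34+38+25 = 150
Quarry → Easton → Pine → Oak → Upland → Quarry: 26+27+12+38+18 = 121
Quarry → Easton → Upland → Pine → Oak → Quarry: 26+8+34+12+25 = 105
Quarry → Easton → Upland → Oak → Pine → Quarry: 26+8+38+12+16 = 100
Quarry → Easton → Oak → Pine → Upland → Quarry: 26+31+12+34+18 = 121
Quarry → Easton → Oak → Upland → Pine → Quarry: 26+31+38+34+16 = 145
Quarry → Pine → Easton → Upland → Oak → Quarry: 16+27+8+38+25 = 114
Quarry → Pine → Easton → Oak → Upland → Quarry: 16+27+31+38+18 = 130
Quarry → Pine → Upland → Easton → Oak → Quarry: 16+34+8+31+25 = 114
Quarry → Pine → Oak → Easton → Upland → Quarry: 16+12+31+8+18 = 85
Quarry → Upland → Easton → Pine → Oak → Quarry: 18+8+27+12+25 = 90
Quarry → Upland → Pine → Easton → Oak → Quarry: 18+34+27+31+25 = 135
The minimum is 85.
One optimal route: Quarry → Pine → Oak → Easton → Upland → Quarry (or its reverse).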